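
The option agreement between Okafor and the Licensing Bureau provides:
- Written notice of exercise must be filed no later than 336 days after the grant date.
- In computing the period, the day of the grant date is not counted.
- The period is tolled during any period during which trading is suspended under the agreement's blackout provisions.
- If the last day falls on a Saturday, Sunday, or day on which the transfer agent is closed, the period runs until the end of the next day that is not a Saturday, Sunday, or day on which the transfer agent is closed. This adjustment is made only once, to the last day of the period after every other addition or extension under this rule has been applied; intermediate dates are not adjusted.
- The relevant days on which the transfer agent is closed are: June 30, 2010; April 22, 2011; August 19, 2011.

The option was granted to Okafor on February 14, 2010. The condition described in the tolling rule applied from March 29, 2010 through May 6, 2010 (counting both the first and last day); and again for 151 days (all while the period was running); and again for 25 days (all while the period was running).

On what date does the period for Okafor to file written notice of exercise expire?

August 22, 2011

336 days after February 14, 2010 is January 16, 2011.
From March 29, 2010 through May 6, 2010 inclusive is 39 days; tolling adds 39 days: January 16, 2011 + 39 days = February 24, 2011.
Tolling adds 151 days: February 24, 2011 + 151 days = July 25, 2011.
Tolling adds 25 days: July 25, 2011 + 25 days = August 19, 2011.
August 19, 2011 is a listed holiday; August 20, 2011 is Saturday; August 21, 2011 is Sunday. The next qualifying day is August 22, 2011.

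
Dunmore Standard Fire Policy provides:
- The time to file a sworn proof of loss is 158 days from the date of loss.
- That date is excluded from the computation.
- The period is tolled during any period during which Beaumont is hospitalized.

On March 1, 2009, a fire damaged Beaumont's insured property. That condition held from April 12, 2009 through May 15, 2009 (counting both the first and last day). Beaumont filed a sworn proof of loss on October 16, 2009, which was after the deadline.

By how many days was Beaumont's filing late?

37 days

158 days after March 1, 2009 is August 6, 2009.
From April 12, 2009 through May 15, 2009 inclusive is 34 days; tolling adds 34 days: August 6, 2009 + 34 days = September 9, 2009.
The deadline is September 9, 2009; from September 9, 2009 to October 16, 2009 is 37 days.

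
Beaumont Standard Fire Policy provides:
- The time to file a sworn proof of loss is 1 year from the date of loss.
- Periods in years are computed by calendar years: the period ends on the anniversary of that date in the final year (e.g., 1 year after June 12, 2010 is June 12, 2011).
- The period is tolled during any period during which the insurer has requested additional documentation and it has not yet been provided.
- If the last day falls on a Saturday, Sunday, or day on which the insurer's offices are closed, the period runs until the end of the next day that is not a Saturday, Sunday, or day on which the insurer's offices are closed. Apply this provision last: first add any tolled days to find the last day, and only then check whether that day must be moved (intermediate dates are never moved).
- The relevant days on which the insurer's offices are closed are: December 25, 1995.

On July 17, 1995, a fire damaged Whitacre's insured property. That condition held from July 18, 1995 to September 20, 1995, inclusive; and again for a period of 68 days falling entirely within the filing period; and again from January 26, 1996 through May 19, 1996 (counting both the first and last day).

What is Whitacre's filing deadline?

1 year after July 17, 1995 is July 17, 1996.
From July 18, 1995 through September 20, 1995 inclusive is 65 days; tolling adds 65 days: July 17, 1996 + 65 days = September 20, 1996.
Tolling adds 68 days: September 20, 1996 + 68 days = November 27, 1996.
From January 26, 1996 through May 19, 1996 inclusive is 115 days; tolling adds 115 days: November 27, 1996 + 115 days = March 22, 1997.
March 22, 1997 is Saturday; March 23, 1997 is Sunday. The next qualifying day is March 24, 1997.

March 24, 1997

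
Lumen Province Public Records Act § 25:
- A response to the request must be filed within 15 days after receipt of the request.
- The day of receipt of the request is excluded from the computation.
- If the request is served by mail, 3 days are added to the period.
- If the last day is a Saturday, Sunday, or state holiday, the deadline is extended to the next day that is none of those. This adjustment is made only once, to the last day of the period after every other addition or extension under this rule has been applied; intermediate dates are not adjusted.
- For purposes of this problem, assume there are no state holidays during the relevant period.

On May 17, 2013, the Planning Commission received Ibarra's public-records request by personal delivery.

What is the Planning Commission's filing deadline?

June 3, 2013

15 days after May 17, 2013 is June 1, 2013.
Service was not by mail, so no mail extension applies.
June 1, 2013 is Saturday; June 2, 2013 is Sunday. The next qualifying day is June 3, 2013.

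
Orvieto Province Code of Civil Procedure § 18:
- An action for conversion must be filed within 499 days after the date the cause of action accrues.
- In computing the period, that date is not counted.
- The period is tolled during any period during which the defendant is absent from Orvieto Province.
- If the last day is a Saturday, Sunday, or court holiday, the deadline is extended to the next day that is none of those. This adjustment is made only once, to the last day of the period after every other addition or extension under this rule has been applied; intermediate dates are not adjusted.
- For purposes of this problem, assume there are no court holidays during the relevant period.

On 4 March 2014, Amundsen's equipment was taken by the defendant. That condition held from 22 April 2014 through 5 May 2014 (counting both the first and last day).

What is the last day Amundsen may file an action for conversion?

499 days after 4 March 2014 is July 16, 2015.
From April 22, 2014 through May 5, 2014 inclusive is 14 days; tolling adds 14 days: July 16, 2015 + 14 days = July 30, 2015.
July 30, 2015 is a Thursday and not a court holiday, so no extension applies.

July 30, 2015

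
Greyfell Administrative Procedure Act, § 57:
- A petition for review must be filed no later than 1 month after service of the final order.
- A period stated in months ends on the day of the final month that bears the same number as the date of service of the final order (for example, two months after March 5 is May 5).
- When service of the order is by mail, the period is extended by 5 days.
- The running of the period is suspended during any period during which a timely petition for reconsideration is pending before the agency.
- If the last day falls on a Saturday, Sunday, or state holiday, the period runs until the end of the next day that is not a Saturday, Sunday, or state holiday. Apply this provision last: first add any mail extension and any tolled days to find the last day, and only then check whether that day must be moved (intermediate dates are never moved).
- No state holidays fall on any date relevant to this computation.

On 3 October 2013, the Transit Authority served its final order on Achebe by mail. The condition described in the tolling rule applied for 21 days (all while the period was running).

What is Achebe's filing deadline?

November 29, 2013

1 month after 3 October 2013 is November 3, 2013.
Service was by mail, adding 5 days: November 3, 2013 + 5 days = November 8, 2013.
Tolling adds 21 days: November 8, 2013 + 21 days = November 29, 2013.
November 29, 2013 is a Friday and not a state holiday, so no extension applies.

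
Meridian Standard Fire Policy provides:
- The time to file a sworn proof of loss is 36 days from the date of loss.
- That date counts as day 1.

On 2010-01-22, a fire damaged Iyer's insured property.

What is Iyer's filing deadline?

Counting 2010-01-22 as day 1, day 36 is February 26, 2010.

February 26, 2010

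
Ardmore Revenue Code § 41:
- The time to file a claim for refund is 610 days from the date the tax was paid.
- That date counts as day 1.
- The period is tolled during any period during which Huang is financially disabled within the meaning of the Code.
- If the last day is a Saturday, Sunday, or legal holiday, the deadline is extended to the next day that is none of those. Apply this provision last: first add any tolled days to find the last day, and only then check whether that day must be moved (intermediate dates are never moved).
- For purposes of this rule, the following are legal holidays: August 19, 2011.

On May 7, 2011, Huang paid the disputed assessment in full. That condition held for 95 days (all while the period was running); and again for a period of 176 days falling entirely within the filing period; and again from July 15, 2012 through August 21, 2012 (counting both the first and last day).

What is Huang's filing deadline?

November 11, 2013

Counting May 7, 2011 as day 1, day 610 is January 5, 2013.
Tolling adds 95 days: January 5, 2013 + 95 days = April 10, 2013.
Tolling adds 176 days: April 10, 2013 + 176 days = October 3, 2013.
From July 15, 2012 through August 21, 2012 inclusive is 38 days; tolling adds 38 days: October 3, 2013 + 38 days = November 10, 2013.
November 10, 2013 is Sunday. The next qualifying day is November 11, 2013.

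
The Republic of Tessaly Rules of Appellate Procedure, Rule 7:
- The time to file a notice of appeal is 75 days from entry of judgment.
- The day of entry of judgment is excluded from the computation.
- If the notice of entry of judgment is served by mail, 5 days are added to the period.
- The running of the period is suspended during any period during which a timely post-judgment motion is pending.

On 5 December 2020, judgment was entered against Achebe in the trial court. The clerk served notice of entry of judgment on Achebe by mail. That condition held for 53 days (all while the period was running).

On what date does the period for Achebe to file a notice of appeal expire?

75 days after 5 December 2020 is February 18, 2021.
Service was by mail, adding 5 days: February 18, 2021 + 5 days = February 23, 2021.
Tolling adds 53 days: February 23, 2021 + 53 days = April 17, 2021.

April 17, 2021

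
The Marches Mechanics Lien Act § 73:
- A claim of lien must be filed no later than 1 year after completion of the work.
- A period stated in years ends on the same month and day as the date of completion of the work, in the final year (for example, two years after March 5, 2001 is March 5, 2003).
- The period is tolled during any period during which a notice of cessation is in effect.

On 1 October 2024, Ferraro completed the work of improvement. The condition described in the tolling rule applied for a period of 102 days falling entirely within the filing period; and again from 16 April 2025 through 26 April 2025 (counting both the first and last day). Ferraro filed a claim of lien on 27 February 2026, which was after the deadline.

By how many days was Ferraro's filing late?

1 year after 1 October 2024 is October 1, 2025.
Tolling adds 102 days: October 1, 2025 + 102 days = January 11, 2026.
From April 16, 2025 through April 26, 2025 inclusive is 11 days; tolling adds 11 days: January 11, 2026 + 11 days = January 22, 2026.
The deadline is January 22, 2026; from January 22, 2026 to February 27, 2026 is 36 days.

36 days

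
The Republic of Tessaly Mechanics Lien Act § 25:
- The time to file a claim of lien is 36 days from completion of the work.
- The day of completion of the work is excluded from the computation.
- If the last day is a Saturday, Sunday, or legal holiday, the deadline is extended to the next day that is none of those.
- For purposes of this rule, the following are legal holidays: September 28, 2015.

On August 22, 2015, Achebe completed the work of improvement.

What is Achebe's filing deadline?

September 29, 2015

36 days after August 22, 2015 is September 27, 2015.
September 27, 2015 is Sunday; September 28, 2015 is a listed holiday. The next qualifying day is September 29, 2015.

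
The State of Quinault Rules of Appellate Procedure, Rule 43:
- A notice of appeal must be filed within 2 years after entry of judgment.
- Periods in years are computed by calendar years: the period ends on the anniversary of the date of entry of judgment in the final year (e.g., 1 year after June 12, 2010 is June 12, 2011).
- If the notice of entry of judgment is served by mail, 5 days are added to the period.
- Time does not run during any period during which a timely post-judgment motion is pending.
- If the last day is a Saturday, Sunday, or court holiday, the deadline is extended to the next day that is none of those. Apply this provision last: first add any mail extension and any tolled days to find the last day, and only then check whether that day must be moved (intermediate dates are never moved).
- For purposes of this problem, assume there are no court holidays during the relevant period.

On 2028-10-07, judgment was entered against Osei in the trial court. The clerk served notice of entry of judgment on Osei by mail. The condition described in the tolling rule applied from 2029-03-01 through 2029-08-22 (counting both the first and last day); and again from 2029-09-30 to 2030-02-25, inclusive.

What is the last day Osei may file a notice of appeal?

2 years after 2028-10-07 is October 7, 2030.
Service was by mail, adding 5 days: October 7, 2030 + 5 days = October 12, 2030.
From March 1, 2029 through August 22, 2029 inclusive is 175 days; tolling adds 175 days: October 12, 2030 + 175 days = April 5, 2031.
From September 30, 2029 through February 25, 2030 inclusive is 149 days; tolling adds 149 days: April 5, 2031 + 149 days = September 1, 2031.
September 1, 2031 is a Monday and not a court holiday, so no extension applies.

September 1, 2031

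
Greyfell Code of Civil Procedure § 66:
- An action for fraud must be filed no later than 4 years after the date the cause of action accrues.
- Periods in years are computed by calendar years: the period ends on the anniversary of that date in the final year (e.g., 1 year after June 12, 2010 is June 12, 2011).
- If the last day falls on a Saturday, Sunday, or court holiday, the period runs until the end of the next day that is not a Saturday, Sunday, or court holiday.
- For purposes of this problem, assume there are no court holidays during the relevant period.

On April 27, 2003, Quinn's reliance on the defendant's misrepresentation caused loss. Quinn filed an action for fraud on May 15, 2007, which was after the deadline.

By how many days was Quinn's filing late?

4 years after April 27, 2003 is April 27, 2007.
April 27, 2007 is a Friday and not a court holiday, so no extension applies.
The deadline is April 27, 2007; from April 27, 2007 to May 15, 2007 is 18 days.

18 days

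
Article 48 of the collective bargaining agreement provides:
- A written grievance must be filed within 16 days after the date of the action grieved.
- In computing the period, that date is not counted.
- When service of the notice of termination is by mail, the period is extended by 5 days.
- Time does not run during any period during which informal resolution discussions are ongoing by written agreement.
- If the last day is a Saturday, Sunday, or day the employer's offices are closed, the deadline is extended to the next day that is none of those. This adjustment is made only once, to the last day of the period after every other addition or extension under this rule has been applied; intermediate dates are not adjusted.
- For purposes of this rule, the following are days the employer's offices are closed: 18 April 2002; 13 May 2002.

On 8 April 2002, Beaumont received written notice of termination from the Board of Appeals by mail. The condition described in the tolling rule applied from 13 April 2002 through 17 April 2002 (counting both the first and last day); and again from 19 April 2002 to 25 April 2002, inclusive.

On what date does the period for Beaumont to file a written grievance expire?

May 14, 2002

16 days after 8 April 2002 is April 24, 2002.
Service was by mail, adding 5 days: April 24, 2002 + 5 days = April 29, 2002.
From April 13, 2002 through April 17, 2002 inclusive is 5 days; tolling adds 5 days: April 29, 2002 + 5 days = May 4, 2002.
From April 19, 2002 through April 25, 2002 inclusive is 7 days; tolling adds 7 days: May 4, 2002 + 7 days = May 11, 2002.
May 11, 2002 is Saturday; May 12, 2002 is Sunday; May 13, 2002 is a listed holiday. The next qualifying day is May 14, 2002.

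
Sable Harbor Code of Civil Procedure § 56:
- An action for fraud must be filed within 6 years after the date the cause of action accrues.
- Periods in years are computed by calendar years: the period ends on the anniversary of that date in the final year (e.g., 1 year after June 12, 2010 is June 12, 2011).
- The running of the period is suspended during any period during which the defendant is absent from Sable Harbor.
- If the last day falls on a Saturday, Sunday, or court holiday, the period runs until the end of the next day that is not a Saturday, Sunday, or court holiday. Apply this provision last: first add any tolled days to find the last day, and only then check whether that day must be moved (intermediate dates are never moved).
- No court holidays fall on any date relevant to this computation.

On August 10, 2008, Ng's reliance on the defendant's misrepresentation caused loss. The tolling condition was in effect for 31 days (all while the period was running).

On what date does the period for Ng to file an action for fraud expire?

September 10, 2014

6 years after August 10, 2008 is August 10, 2014.
Tolling adds 31 days: August 10, 2014 + 31 days = September 10, 2014.
September 10, 2014 is a Wednesday and not a court holiday, so no extension applies.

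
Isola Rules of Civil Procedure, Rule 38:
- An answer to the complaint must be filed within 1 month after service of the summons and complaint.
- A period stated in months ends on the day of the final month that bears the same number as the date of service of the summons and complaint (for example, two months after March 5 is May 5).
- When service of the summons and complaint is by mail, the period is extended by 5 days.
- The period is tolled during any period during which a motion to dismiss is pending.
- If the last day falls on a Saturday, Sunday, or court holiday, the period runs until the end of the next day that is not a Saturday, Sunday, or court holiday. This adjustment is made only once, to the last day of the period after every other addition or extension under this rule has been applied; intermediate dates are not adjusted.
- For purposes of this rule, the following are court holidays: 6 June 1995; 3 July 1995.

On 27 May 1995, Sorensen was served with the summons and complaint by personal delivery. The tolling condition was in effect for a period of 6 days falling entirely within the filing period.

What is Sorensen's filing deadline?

1 month after 27 May 1995 is June 27, 1995.
Service was not by mail, so no mail extension applies.
Tolling adds 6 days: June 27, 1995 + 6 days = July 3, 1995.
July 3, 1995 is a listed holiday. The next qualifying day is July 4, 1995.

July 4, 1995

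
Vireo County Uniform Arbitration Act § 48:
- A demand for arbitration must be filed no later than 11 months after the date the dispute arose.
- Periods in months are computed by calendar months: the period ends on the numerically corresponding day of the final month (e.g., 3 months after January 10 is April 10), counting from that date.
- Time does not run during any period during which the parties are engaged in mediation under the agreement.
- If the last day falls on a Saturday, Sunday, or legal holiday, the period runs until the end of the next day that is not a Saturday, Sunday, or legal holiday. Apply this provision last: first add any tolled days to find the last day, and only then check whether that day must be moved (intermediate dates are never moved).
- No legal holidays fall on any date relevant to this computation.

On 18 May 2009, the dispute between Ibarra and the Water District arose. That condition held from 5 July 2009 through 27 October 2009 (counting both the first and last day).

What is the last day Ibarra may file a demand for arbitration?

August 11, 2010

11 months after 18 May 2009 is April 18, 2010.
From July 5, 2009 through October 27, 2009 inclusive is 115 days; tolling adds 115 days: April 18, 2010 + 115 days = August 11, 2010.
August 11, 2010 is a Wednesday and not a legal holiday, so no extension applies.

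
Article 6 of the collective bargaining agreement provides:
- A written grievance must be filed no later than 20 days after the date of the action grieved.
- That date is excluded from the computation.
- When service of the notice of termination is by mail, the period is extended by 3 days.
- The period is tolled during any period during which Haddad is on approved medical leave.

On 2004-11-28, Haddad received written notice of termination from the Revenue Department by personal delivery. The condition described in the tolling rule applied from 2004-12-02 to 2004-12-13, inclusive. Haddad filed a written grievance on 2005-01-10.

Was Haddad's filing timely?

No

20 days after 2004-11-28 is December 18, 2004.
Service was not by mail, so no mail extension applies.
From December 2, 2004 through December 13, 2004 inclusive is 12 days; tolling adds 12 days: December 18, 2004 + 12 days = December 30, 2004.
The deadline is December 30, 2004; the filing on January 10, 2005 is after that date.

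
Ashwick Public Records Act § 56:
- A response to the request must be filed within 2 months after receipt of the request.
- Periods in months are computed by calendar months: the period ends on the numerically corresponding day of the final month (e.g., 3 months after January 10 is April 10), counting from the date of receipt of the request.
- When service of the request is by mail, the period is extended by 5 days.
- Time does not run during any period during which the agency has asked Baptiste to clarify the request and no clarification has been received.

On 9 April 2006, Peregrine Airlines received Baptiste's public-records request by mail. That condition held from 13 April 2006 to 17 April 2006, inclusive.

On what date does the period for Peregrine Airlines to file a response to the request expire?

2 months after 9 April 2006 is June 9, 2006.
Service was by mail, adding 5 days: June 9, 2006 + 5 days = June 14, 2006.
From April 13, 2006 through April 17, 2006 inclusive is 5 days; tolling adds 5 days: June 14, 2006 + 5 days = June 19, 2006.

June 19, 2006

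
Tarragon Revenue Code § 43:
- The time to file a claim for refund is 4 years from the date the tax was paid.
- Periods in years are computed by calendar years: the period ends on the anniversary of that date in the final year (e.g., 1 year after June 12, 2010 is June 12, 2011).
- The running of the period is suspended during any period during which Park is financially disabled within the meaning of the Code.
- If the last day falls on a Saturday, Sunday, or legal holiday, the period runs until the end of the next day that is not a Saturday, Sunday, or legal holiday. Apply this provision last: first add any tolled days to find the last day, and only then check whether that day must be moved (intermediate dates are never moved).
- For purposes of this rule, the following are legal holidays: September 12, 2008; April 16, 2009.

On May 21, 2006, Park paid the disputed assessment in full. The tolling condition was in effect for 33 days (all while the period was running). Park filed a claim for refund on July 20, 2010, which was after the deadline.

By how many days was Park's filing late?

27 days

4 years after May 21, 2006 is May 21, 2010.
Tolling adds 33 days: May 21, 2010 + 33 days = June 23, 2010.
June 23, 2010 is a Wednesday and not a legal holiday, so no extension applies.
The deadline is June 23, 2010; from June 23, 2010 to July 20, 2010 is 27 days.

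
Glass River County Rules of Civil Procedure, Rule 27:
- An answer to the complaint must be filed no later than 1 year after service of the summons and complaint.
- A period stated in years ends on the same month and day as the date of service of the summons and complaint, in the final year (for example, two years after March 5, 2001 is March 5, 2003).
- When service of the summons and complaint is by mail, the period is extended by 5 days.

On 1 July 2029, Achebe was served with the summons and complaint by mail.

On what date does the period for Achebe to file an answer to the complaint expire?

1 year after 1 July 2029 is July 1, 2030.
Service was by mail, adding 5 days: July 1, 2030 + 5 days = July 6, 2030.

July 6, 2030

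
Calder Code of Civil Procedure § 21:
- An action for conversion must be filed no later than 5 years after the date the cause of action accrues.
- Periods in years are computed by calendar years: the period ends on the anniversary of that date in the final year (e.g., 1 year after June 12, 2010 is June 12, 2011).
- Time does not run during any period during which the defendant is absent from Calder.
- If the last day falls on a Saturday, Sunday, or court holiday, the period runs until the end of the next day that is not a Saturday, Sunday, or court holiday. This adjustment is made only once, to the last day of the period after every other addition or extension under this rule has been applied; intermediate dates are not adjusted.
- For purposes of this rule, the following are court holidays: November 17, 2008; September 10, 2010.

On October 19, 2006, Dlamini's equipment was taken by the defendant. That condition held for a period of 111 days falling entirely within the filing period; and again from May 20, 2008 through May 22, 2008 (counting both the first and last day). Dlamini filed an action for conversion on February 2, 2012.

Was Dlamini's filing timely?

Yes

5 years after October 19, 2006 is October 19, 2011.
Tolling adds 111 days: October 19, 2011 + 111 days = February 7, 2012.
From May 20, 2008 through May 22, 2008 inclusive is 3 days; tolling adds 3 days: February 7, 2012 + 3 days = February 10, 2012.
February 10, 2012 is a Friday and not a court holiday, so no extension applies.
The deadline is February 10, 2012; the filing on February 2, 2012 is on or before that date.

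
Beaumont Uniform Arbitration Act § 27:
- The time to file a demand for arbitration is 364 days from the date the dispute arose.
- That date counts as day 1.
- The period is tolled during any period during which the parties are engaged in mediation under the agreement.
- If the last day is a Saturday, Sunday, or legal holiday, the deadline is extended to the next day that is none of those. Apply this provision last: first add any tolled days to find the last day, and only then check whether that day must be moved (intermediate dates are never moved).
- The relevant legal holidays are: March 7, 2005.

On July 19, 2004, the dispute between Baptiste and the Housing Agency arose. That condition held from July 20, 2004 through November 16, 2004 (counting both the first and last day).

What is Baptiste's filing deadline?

November 14, 2005

Counting July 19, 2004 as day 1, day 364 is July 17, 2005.
From July 20, 2004 through November 16, 2004 inclusive is 120 days; tolling adds 120 days: July 17, 2005 + 120 days = November 14, 2005.
November 14, 2005 is a Monday and not a legal holiday, so no extension applies.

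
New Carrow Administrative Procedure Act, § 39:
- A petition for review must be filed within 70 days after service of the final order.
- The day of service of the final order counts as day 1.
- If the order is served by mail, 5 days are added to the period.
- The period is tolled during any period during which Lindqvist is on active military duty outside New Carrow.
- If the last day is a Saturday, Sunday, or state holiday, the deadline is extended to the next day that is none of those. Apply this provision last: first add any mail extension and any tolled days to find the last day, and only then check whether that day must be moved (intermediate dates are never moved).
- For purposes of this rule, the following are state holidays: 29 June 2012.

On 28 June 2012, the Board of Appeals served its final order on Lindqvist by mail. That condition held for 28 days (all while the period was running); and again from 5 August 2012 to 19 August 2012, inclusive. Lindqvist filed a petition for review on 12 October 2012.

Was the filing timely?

Yes

Counting 28 June 2012 as day 1, day 70 is September 5, 2012.
Service was by mail, adding 5 days: September 5, 2012 + 5 days = September 10, 2012.
Tolling adds 28 days: September 10, 2012 + 28 days = October 8, 2012.
From August 5, 2012 through August 19, 2012 inclusive is 15 days; tolling adds 15 days: October 8, 2012 + 15 days = October 23, 2012.
October 23, 2012 is a Tuesday and not a state holiday, so no extension applies.
The deadline is October 23, 2012; the filing on October 12, 2012 is on or before that date.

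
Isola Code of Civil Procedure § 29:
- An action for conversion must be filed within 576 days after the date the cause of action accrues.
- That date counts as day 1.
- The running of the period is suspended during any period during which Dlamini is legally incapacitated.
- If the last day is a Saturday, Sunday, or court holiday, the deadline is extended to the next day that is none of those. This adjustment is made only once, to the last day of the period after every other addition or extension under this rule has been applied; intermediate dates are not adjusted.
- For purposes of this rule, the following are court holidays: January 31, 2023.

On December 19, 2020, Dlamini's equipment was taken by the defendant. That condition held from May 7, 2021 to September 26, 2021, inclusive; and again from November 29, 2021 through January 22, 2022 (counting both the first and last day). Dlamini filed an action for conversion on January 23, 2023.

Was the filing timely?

Counting December 19, 2020 as day 1, day 576 is July 17, 2022.
From May 7, 2021 through September 26, 2021 inclusive is 143 days; tolling adds 143 days: July 17, 2022 + 143 days = December 7, 2022.
From November 29, 2021 through January 22, 2022 inclusive is 55 days; tolling adds 55 days: December 7, 2022 + 55 days = January 31, 2023.
January 31, 2023 is a listed holiday. The next qualifying day is February 1, 2023.
The deadline is February 1, 2023; the filing on January 23, 2023 is on or before that date.

Yes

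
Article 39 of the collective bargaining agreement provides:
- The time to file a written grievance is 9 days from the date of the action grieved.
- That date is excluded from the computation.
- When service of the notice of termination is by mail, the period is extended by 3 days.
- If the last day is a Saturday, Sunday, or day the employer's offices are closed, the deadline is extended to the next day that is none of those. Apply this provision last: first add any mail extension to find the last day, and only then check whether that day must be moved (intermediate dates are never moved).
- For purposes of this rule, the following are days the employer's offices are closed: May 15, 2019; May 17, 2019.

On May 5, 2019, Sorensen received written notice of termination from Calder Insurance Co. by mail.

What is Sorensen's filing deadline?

May 20, 2019

9 days after May 5, 2019 is May 14, 2019.
Service was by mail, adding 3 days: May 14, 2019 + 3 days = May 17, 2019.
May 17, 2019 is a listed holiday; May 18, 2019 is Saturday; May 19, 2019 is Sunday. The next qualifying day is May 20, 2019.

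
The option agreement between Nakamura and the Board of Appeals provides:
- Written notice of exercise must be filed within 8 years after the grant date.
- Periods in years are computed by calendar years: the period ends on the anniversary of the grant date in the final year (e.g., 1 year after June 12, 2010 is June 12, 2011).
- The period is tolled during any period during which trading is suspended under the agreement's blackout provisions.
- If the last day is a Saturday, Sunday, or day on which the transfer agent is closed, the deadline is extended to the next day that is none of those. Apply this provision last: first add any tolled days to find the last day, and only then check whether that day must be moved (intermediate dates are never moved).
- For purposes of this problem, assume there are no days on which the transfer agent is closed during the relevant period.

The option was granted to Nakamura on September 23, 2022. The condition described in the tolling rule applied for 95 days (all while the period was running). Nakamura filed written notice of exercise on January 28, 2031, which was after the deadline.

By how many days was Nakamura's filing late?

32 days

8 years after September 23, 2022 is September 23, 2030.
Tolling adds 95 days: September 23, 2030 + 95 days = December 27, 2030.
December 27, 2030 is a Friday and not a day on which the transfer agent is closed, so no extension applies.
The deadline is December 27, 2030; from December 27, 2030 to January 28, 2031 is 32 days.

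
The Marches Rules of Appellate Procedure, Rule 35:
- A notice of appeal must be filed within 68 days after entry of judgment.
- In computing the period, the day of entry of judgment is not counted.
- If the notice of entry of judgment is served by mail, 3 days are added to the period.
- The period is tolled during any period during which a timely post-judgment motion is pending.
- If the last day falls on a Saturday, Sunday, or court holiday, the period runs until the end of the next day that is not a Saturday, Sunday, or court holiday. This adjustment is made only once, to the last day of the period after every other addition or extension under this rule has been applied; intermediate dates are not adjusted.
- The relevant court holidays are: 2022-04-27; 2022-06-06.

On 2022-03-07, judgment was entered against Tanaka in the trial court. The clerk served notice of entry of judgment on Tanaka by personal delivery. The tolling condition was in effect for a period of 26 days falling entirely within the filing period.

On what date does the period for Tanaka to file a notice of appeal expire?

June 9, 2022

68 days after 2022-03-07 is May 14, 2022.
Service was not by mail, so no mail extension applies.
Tolling adds 26 days: May 14, 2022 + 26 days = June 9, 2022.
June 9, 2022 is a Thursday and not a court holiday, so no extension applies.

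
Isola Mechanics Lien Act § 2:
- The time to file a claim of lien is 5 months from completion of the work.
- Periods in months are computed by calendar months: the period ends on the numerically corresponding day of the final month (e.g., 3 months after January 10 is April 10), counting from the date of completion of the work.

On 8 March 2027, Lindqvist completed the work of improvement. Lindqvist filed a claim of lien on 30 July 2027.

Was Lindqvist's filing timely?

5 months after 8 March 2027 is August 8, 2027.
The deadline is August 8, 2027; the filing on July 30, 2027 is on or before that date.

Yes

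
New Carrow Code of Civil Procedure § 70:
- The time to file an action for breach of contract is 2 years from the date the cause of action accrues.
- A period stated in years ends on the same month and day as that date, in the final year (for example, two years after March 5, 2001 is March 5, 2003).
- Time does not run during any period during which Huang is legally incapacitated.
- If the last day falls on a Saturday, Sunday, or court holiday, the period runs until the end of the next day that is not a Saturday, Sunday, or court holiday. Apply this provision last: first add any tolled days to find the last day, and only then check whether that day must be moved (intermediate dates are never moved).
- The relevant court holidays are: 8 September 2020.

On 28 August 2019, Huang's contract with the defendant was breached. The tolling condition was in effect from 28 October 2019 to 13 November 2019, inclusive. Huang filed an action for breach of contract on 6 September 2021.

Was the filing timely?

2 years after 28 August 2019 is August 28, 2021.
From October 28, 2019 through November 13, 2019 inclusive is 17 days; tolling adds 17 days: August 28, 2021 + 17 days = September 14, 2021.
September 14, 2021 is a Tuesday and not a court holiday, so no extension applies.
The deadline is September 14, 2021; the filing on September 6, 2021 is on or before that date.

Yes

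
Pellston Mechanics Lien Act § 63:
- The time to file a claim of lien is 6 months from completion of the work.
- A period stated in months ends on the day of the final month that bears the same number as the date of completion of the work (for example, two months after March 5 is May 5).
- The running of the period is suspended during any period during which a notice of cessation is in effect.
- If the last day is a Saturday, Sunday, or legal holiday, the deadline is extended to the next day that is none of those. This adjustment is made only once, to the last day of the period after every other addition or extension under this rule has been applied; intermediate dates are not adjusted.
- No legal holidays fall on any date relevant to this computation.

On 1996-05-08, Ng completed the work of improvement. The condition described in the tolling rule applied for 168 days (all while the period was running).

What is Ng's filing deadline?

6 months after 1996-05-08 is November 8, 1996.
Tolling adds 168 days: November 8, 1996 + 168 days = April 25, 1997.
April 25, 1997 is a Friday and not a legal holiday, so no extension applies.

April 25, 1997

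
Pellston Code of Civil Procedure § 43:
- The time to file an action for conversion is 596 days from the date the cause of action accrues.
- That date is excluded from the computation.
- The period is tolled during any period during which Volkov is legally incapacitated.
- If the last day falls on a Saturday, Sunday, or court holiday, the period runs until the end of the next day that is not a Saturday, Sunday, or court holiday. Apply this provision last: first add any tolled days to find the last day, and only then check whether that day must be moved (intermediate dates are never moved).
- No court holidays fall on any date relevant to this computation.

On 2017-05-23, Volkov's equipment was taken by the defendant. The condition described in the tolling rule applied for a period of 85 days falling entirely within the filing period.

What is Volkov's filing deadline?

April 4, 2019

596 days after 2017-05-23 is January 9, 2019.
Tolling adds 85 days: January 9, 2019 + 85 days = April 4, 2019.
April 4, 2019 is a Thursday and not a court holiday, so no extension applies.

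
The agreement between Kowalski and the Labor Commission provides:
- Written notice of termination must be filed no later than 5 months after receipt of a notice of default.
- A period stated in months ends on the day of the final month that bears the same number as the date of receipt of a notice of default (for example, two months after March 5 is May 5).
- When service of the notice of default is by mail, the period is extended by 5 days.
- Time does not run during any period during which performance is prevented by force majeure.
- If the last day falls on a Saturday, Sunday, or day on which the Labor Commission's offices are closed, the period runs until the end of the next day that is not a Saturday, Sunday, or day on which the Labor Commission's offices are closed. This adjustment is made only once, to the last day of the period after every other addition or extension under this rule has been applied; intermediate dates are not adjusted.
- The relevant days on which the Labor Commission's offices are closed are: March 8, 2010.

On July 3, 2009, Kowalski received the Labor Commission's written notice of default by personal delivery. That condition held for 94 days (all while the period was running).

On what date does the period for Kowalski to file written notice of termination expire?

5 months after July 3, 2009 is December 3, 2009.
Service was not by mail, so no mail extension applies.
Tolling adds 94 days: December 3, 2009 + 94 days = March 7, 2010.
March 7, 2010 is Sunday; March 8, 2010 is a listed holiday. The next qualifying day is March 9, 2010.

March 9, 2010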